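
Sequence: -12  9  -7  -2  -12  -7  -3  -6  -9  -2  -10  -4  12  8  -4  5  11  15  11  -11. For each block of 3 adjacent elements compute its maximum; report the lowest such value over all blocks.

-3

(-12, 9, -7) → max 9
(9, -7, -2) → max 9
(-7, -2, -12) → max -2
(-2, -12, -7) → max -2
(-12, -7, -3) → max -3
(-7, -3, -6) → max -3
(-3, -6, -9) → max -3
(-6, -9, -2) → max -2
(-9, -2, -10) → max -2
(-2, -10, -4) → max -2
(-10, -4, 12) → max 12
(-4, 12, 8) → max 12
(12, 8, -4) → max 12
(8, -4, 5) → max 8
(-4, 5, 11) → max 11
(5, 11, 15) → max 15
(11, 15, 11) → max 15
(15, 11, -11) → max 15
Lowest of these is -3.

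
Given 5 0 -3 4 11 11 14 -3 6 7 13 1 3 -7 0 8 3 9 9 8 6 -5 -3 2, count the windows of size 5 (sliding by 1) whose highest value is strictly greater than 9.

5 0 -3 4 11 → max 11  > 9 ✓
0 -3 4 11 11 → max 11  > 9 ✓
-3 4 11 11 14 → max 14  > 9 ✓
4 11 11 14 -3 → max 14  > 9 ✓
11 11 14 -3 6 → max 14  > 9 ✓
11 14 -3 6 7 → max 14  > 9 ✓
14 -3 6 7 13 → max 14  > 9 ✓
-3 6 7 13 1 → max 13  > 9 ✓
6 7 13 1 3 → max 13  > 9 ✓
7 13 1 3 -7 → max 13  > 9 ✓
13 1 3 -7 0 → max 13  > 9 ✓
1 3 -7 0 8 → max 8
3 -7 0 8 3 → max 8
-7 0 8 3 9 → max 9
0 8 3 9 9 → max 9
8 3 9 9 8 → max 9
3 9 9 8 6 → max 9
9 9 8 6 -5 → max 9
9 8 6 -5 -3 → max 9
8 6 -5 -3 2 → max 8
11 windows satisfy the condition.

11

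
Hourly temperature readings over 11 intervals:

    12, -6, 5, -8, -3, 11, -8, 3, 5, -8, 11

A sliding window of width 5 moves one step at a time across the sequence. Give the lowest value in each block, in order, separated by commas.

[12, -6, 5, -8, -3] → min -8
[-6, 5, -8, -3, 11] → min -8
[5, -8, -3, 11, -8] → min -8
[-8, -3, 11, -8, 3] → min -8
[-3, 11, -8, 3, 5] → min -8
[11, -8, 3, 5, -8] → min -8
[-8, 3, 5, -8, 11] → min -8

-8, -8, -8, -8, -8, -8, -8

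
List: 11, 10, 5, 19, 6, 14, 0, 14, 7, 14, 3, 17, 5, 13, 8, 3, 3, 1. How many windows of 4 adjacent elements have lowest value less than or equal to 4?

11 10 5 19 → min 5
10 5 19 6 → min 5
5 19 6 14 → min 5
19 6 14 0 → min 0  ≤ 4 ✓
6 14 0 14 → min 0  ≤ 4 ✓
14 0 14 7 → min 0  ≤ 4 ✓
0 14 7 14 → min 0  ≤ 4 ✓
14 7 14 3 → min 3  ≤ 4 ✓
7 14 3 17 → min 3  ≤ 4 ✓
14 3 17 5 → min 3  ≤ 4 ✓
3 17 5 13 → min 3  ≤ 4 ✓
17 5 13 8 → min 5
5 13 8 3 → min 3  ≤ 4 ✓
13 8 3 3 → min 3  ≤ 4 ✓
8 3 3 1 → min 1  ≤ 4 ✓
11 windows satisfy the condition.

11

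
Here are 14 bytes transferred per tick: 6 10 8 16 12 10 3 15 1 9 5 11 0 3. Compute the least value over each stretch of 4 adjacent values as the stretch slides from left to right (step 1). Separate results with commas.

6, 8, 8, 3, 3, 1, 1, 1, 1, 0, 0

Sliding a size-4 window across the 14 values:
6 10 8 16 → min 6
10 8 16 12 → min 8
8 16 12 10 → min 8
16 12 10 3 → min 3
12 10 3 15 → min 3
10 3 15 1 → min 1
3 15 1 9 → min 1
15 1 9 5 → min 1
1 9 5 11 → min 1
9 5 11 0 → min 0
5 11 0 3 → min 0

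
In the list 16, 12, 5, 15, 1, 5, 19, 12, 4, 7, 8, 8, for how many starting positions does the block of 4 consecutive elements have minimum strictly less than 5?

16 12 5 15 → min 5
12 5 15 1 → min 1  < 5 ✓
5 15 1 5 → min 1  < 5 ✓
15 1 5 19 → min 1  < 5 ✓
1 5 19 12 → min 1  < 5 ✓
5 19 12 4 → min 4  < 5 ✓
19 12 4 7 → min 4  < 5 ✓
12 4 7 8 → min 4  < 5 ✓
4 7 8 8 → min 4  < 5 ✓
8 windows satisfy the condition.

8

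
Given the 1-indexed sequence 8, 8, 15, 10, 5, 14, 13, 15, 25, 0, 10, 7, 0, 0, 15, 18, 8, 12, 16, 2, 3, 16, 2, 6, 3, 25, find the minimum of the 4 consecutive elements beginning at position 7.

0

Elements at indices 7..10: 13, 15, 25, 0
min(13, 15, 25, 0) = 0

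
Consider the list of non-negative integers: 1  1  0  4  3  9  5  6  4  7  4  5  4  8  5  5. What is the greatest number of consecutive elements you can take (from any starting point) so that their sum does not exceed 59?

add 1: [1] sum 1, len 1
add 1: [1, 1] sum 2, len 2
add 0: [1, 1, 0] sum 2, len 3
add 4: [1, 1, 0, 4] sum 6, len 4
add 3: [1, 1, 0, 4, 3] sum 9, len 5
add 9: [1, 1, 0, 4, 3, 9] sum 18, len 6
add 5: [1, 1, 0, 4, 3, 9, 5] sum 23, len 7
add 6: [1, 1, 0, 4, 3, 9, 5, 6] sum 29, len 8
add 4: [1, 1, 0, 4, 3, 9, 5, 6, 4] sum 33, len 9
add 7: [1, 1, 0, 4, 3, 9, 5, 6, 4, 7] sum 40, len 10
add 4: [1, 1, 0, 4, 3, 9, 5, 6, 4, 7, 4] sum 44, len 11
add 5: [1, 1, 0, 4, 3, 9, 5, 6, 4, 7, 4, 5] sum 49, len 12
add 4: [1, 1, 0, 4, 3, 9, 5, 6, 4, 7, 4, 5, 4] sum 53, len 13
add 8: [0, 4, 3, 9, 5, 6, 4, 7, 4, 5, 4, 8] sum 59, len 12
add 5: [9, 5, 6, 4, 7, 4, 5, 4, 8, 5] sum 57, len 10
add 5: [5, 6, 4, 7, 4, 5, 4, 8, 5, 5] sum 53, len 10
Longest length seen: 13.

13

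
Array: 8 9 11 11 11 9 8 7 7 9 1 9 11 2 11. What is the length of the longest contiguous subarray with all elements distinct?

4

[8] len 1
[8, 9] len 2
[8, 9, 11] len 3
[11] len 1
[11] len 1
[11, 9] len 2
[11, 9, 8] len 3
[11, 9, 8, 7] len 4
[7] len 1
[7, 9] len 2
[7, 9, 1] len 3
[1, 9] len 2
[1, 9, 11] len 3
[1, 9, 11, 2] len 4
[2, 11] len 2
Longest all-distinct length: 4.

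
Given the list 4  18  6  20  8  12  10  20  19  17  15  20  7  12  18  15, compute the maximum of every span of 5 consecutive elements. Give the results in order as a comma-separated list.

20, 20, 20, 20, 20, 20, 20, 20, 20, 20, 20, 20

4 18 6 20 8 → max 20
18 6 20 8 12 → max 20
6 20 8 12 10 → max 20
20 8 12 10 20 → max 20
8 12 10 20 19 → max 20
12 10 20 19 17 → max 20
10 20 19 17 15 → max 20
20 19 17 15 20 → max 20
19 17 15 20 7 → max 20
17 15 20 7 12 → max 20
15 20 7 12 18 → max 20
20 7 12 18 15 → max 20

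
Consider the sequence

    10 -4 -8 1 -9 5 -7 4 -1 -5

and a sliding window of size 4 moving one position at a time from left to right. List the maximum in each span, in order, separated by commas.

10, 1, 5, 5, 5, 5, 4

Sliding a size-4 window across the 10 values:
10 -4 -8 1 → max 10
-4 -8 1 -9 → max 1
-8 1 -9 5 → max 5
1 -9 5 -7 → max 5
-9 5 -7 4 → max 5
5 -7 4 -1 → max 5
-7 4 -1 -5 → max 4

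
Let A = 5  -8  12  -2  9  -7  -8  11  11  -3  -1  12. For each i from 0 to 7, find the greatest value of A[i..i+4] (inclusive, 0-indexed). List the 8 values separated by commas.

Sliding a size-5 window across the 12 values:
5 -8 12 -2 9 → max 12
-8 12 -2 9 -7 → max 12
12 -2 9 -7 -8 → max 12
-2 9 -7 -8 11 → max 11
9 -7 -8 11 11 → max 11
-7 -8 11 11 -3 → max 11
-8 11 11 -3 -1 → max 11
11 11 -3 -1 12 → max 12

12, 12, 12, 11, 11, 11, 11, 12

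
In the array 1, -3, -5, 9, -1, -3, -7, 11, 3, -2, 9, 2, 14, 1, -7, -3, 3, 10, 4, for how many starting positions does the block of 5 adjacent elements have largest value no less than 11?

1 -3 -5 9 -1 → max 9
-3 -5 9 -1 -3 → max 9
-5 9 -1 -3 -7 → max 9
9 -1 -3 -7 11 → max 11  ≥ 11 ✓
-1 -3 -7 11 3 → max 11  ≥ 11 ✓
-3 -7 11 3 -2 → max 11  ≥ 11 ✓
-7 11 3 -2 9 → max 11  ≥ 11 ✓
11 3 -2 9 2 → max 11  ≥ 11 ✓
3 -2 9 2 14 → max 14  ≥ 11 ✓
-2 9 2 14 1 → max 14  ≥ 11 ✓
9 2 14 1 -7 → max 14  ≥ 11 ✓
2 14 1 -7 -3 → max 14  ≥ 11 ✓
14 1 -7 -3 3 → max 14  ≥ 11 ✓
1 -7 -3 3 10 → max 10
-7 -3 3 10 4 → max 10
10 windows satisfy the condition.

10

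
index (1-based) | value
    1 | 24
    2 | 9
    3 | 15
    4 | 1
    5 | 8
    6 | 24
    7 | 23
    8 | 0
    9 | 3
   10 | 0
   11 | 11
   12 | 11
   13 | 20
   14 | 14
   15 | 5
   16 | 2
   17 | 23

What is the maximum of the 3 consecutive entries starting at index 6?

Elements at indices 6..8: 24, 23, 0
max(24, 23, 0) = 24

24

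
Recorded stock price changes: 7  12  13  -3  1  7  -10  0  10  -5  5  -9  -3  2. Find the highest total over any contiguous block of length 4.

29

[7, 12, 13, -3] → sum 29
[12, 13, -3, 1] → sum 23
[13, -3, 1, 7] → sum 18
[-3, 1, 7, -10] → sum -5
[1, 7, -10, 0] → sum -2
[7, -10, 0, 10] → sum 7
[-10, 0, 10, -5] → sum -5
[0, 10, -5, 5] → sum 10
[10, -5, 5, -9] → sum 1
[-5, 5, -9, -3] → sum -12
[5, -9, -3, 2] → sum -5
Highest of these is 29.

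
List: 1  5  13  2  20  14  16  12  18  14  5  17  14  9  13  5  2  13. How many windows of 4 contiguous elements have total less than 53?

10

[1, 5, 13, 2] → sum 21  < 53 ✓
[5, 13, 2, 20] → sum 40  < 53 ✓
[13, 2, 20, 14] → sum 49  < 53 ✓
[2, 20, 14, 16] → sum 52  < 53 ✓
[20, 14, 16, 12] → sum 62
[14, 16, 12, 18] → sum 60
[16, 12, 18, 14] → sum 60
[12, 18, 14, 5] → sum 49  < 53 ✓
[18, 14, 5, 17] → sum 54
[14, 5, 17, 14] → sum 50  < 53 ✓
[5, 17, 14, 9] → sum 45  < 53 ✓
[17, 14, 9, 13] → sum 53
[14, 9, 13, 5] → sum 41  < 53 ✓
[9, 13, 5, 2] → sum 29  < 53 ✓
[13, 5, 2, 13] → sum 33  < 53 ✓
10 windows satisfy the condition.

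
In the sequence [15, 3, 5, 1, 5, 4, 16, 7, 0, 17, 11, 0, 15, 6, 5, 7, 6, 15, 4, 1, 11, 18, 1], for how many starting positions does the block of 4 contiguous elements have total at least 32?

9

[15, 3, 5, 1] → sum 24
[3, 5, 1, 5] → sum 14
[5, 1, 5, 4] → sum 15
[1, 5, 4, 16] → sum 26
[5, 4, 16, 7] → sum 32  ≥ 32 ✓
[4, 16, 7, 0] → sum 27
[16, 7, 0, 17] → sum 40  ≥ 32 ✓
[7, 0, 17, 11] → sum 35  ≥ 32 ✓
[0, 17, 11, 0] → sum 28
[17, 11, 0, 15] → sum 43  ≥ 32 ✓
[11, 0, 15, 6] → sum 32  ≥ 32 ✓
[0, 15, 6, 5] → sum 26
[15, 6, 5, 7] → sum 33  ≥ 32 ✓
[6, 5, 7, 6] → sum 24
[5, 7, 6, 15] → sum 33  ≥ 32 ✓
[7, 6, 15, 4] → sum 32  ≥ 32 ✓
[6, 15, 4, 1] → sum 26
[15, 4, 1, 11] → sum 31
[4, 1, 11, 18] → sum 34  ≥ 32 ✓
[1, 11, 18, 1] → sum 31
9 windows satisfy the condition.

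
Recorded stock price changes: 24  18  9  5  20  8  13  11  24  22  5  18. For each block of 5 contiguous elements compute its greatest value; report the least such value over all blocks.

[24, 18, 9, 5, 20] → max 24
[18, 9, 5, 20, 8] → max 20
[9, 5, 20, 8, 13] → max 20
[5, 20, 8, 13, 11] → max 20
[20, 8, 13, 11, 24] → max 24
[8, 13, 11, 24, 22] → max 24
[13, 11, 24, 22, 5] → max 24
[11, 24, 22, 5, 18] → max 24
Least of these is 20.

20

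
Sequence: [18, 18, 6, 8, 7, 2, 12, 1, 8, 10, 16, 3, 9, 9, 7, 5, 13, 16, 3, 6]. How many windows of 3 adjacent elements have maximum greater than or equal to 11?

(18, 18, 6) → max 18  ≥ 11 ✓
(18, 6, 8) → max 18  ≥ 11 ✓
(6, 8, 7) → max 8
(8, 7, 2) → max 8
(7, 2, 12) → max 12  ≥ 11 ✓
(2, 12, 1) → max 12  ≥ 11 ✓
(12, 1, 8) → max 12  ≥ 11 ✓
(1, 8, 10) → max 10
(8, 10, 16) → max 16  ≥ 11 ✓
(10, 16, 3) → max 16  ≥ 11 ✓
(16, 3, 9) → max 16  ≥ 11 ✓
(3, 9, 9) → max 9
(9, 9, 7) → max 9
(9, 7, 5) → max 9
(7, 5, 13) → max 13  ≥ 11 ✓
(5, 13, 16) → max 16  ≥ 11 ✓
(13, 16, 3) → max 16  ≥ 11 ✓
(16, 3, 6) → max 16  ≥ 11 ✓
12 windows satisfy the condition.

12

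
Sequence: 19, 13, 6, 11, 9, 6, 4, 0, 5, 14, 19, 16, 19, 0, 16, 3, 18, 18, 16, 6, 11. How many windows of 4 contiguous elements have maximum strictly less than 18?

19 13 6 11 → max 19
13 6 11 9 → max 13  < 18 ✓
6 11 9 6 → max 11  < 18 ✓
11 9 6 4 → max 11  < 18 ✓
9 6 4 0 → max 9  < 18 ✓
6 4 0 5 → max 6  < 18 ✓
4 0 5 14 → max 14  < 18 ✓
0 5 14 19 → max 19
5 14 19 16 → max 19
14 19 16 19 → max 19
19 16 19 0 → max 19
16 19 0 16 → max 19
19 0 16 3 → max 19
0 16 3 18 → max 18
16 3 18 18 → max 18
3 18 18 16 → max 18
18 18 16 6 → max 18
18 16 6 11 → max 18
6 windows satisfy the condition.

6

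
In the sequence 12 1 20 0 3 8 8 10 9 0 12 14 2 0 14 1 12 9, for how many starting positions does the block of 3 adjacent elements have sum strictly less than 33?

[12, 1, 20] → sum 33
[1, 20, 0] → sum 21  < 33 ✓
[20, 0, 3] → sum 23  < 33 ✓
[0, 3, 8] → sum 11  < 33 ✓
[3, 8, 8] → sum 19  < 33 ✓
[8, 8, 10] → sum 26  < 33 ✓
[8, 10, 9] → sum 27  < 33 ✓
[10, 9, 0] → sum 19  < 33 ✓
[9, 0, 12] → sum 21  < 33 ✓
[0, 12, 14] → sum 26  < 33 ✓
[12, 14, 2] → sum 28  < 33 ✓
[14, 2, 0] → sum 16  < 33 ✓
[2, 0, 14] → sum 16  < 33 ✓
[0, 14, 1] → sum 15  < 33 ✓
[14, 1, 12] → sum 27  < 33 ✓
[1, 12, 9] → sum 22  < 33 ✓
15 windows satisfy the condition.

15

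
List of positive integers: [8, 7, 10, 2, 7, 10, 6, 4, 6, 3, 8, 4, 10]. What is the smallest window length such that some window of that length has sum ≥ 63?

10

add 8: running sum 8 < 63
add 7: running sum 15 < 63
add 10: running sum 25 < 63
add 2: running sum 27 < 63
add 7: running sum 34 < 63
add 10: running sum 44 < 63
add 6: running sum 50 < 63
add 4: running sum 54 < 63
add 6: running sum 60 < 63
add 3: shortest ending here [8, 7, 10, 2, 7, 10, 6, 4, 6, 3] sum 63, len 10
add 8: shortest ending here [7, 10, 2, 7, 10, 6, 4, 6, 3, 8] sum 63, len 10
add 4: shortest ending here [7, 10, 2, 7, 10, 6, 4, 6, 3, 8, 4] sum 67, len 11
add 10: shortest ending here [10, 2, 7, 10, 6, 4, 6, 3, 8, 4, 10] sum 70, len 11
Shortest qualifying length: 10.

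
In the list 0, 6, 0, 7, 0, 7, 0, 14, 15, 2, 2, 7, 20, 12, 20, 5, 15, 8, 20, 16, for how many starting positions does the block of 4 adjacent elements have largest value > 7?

(0, 6, 0, 7) → max 7
(6, 0, 7, 0) → max 7
(0, 7, 0, 7) → max 7
(7, 0, 7, 0) → max 7
(0, 7, 0, 14) → max 14  > 7 ✓
(7, 0, 14, 15) → max 15  > 7 ✓
(0, 14, 15, 2) → max 15  > 7 ✓
(14, 15, 2, 2) → max 15  > 7 ✓
(15, 2, 2, 7) → max 15  > 7 ✓
(2, 2, 7, 20) → max 20  > 7 ✓
(2, 7, 20, 12) → max 20  > 7 ✓
(7, 20, 12, 20) → max 20  > 7 ✓
(20, 12, 20, 5) → max 20  > 7 ✓
(12, 20, 5, 15) → max 20  > 7 ✓
(20, 5, 15, 8) → max 20  > 7 ✓
(5, 15, 8, 20) → max 20  > 7 ✓
(15, 8, 20, 16) → max 20  > 7 ✓
13 windows satisfy the condition.

13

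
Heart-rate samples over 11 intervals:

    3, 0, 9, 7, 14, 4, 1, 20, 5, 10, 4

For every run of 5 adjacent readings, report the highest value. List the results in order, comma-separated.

14, 14, 14, 20, 20, 20, 20

(3, 0, 9, 7, 14) → max 14
(0, 9, 7, 14, 4) → max 14
(9, 7, 14, 4, 1) → max 14
(7, 14, 4, 1, 20) → max 20
(14, 4, 1, 20, 5) → max 20
(4, 1, 20, 5, 10) → max 20
(1, 20, 5, 10, 4) → max 20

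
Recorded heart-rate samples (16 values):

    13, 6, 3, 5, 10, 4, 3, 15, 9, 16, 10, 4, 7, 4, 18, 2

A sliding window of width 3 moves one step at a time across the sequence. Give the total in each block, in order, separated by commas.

22, 14, 18, 19, 17, 22, 27, 40, 35, 30, 21, 15, 29, 24

13 6 3 → sum 22
6 3 5 → sum 14
3 5 10 → sum 18
5 10 4 → sum 19
10 4 3 → sum 17
4 3 15 → sum 22
3 15 9 → sum 27
15 9 16 → sum 40
9 16 10 → sum 35
16 10 4 → sum 30
10 4 7 → sum 21
4 7 4 → sum 15
7 4 18 → sum 29
4 18 2 → sum 24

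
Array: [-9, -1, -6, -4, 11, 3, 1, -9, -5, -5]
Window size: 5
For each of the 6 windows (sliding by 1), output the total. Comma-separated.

-9, 3, 5, 2, 1, -15

[-9, -1, -6, -4, 11] → sum -9
[-1, -6, -4, 11, 3] → sum 3
[-6, -4, 11, 3, 1] → sum 5
[-4, 11, 3, 1, -9] → sum 2
[11, 3, 1, -9, -5] → sum 1
[3, 1, -9, -5, -5] → sum -15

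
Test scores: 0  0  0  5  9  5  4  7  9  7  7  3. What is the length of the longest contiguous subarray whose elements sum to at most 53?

11

→ 0: sum 0, len 1
→ 0: sum 0, len 2
→ 0: sum 0, len 3
→ 5: sum 5, len 4
→ 9: sum 14, len 5
→ 5: sum 19, len 6
→ 4: sum 23, len 7
→ 7: sum 30, len 8
→ 9: sum 39, len 9
→ 7: sum 46, len 10
→ 7: sum 53, len 11
→ 3 (dropped 0, 0, 0, 5): sum 51, len 8
Longest length seen: 11.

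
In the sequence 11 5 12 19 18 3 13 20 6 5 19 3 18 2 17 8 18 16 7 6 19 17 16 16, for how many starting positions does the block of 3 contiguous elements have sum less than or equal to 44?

19

(11, 5, 12) → sum 28  ≤ 44 ✓
(5, 12, 19) → sum 36  ≤ 44 ✓
(12, 19, 18) → sum 49
(19, 18, 3) → sum 40  ≤ 44 ✓
(18, 3, 13) → sum 34  ≤ 44 ✓
(3, 13, 20) → sum 36  ≤ 44 ✓
(13, 20, 6) → sum 39  ≤ 44 ✓
(20, 6, 5) → sum 31  ≤ 44 ✓
(6, 5, 19) → sum 30  ≤ 44 ✓
(5, 19, 3) → sum 27  ≤ 44 ✓
(19, 3, 18) → sum 40  ≤ 44 ✓
(3, 18, 2) → sum 23  ≤ 44 ✓
(18, 2, 17) → sum 37  ≤ 44 ✓
(2, 17, 8) → sum 27  ≤ 44 ✓
(17, 8, 18) → sum 43  ≤ 44 ✓
(8, 18, 16) → sum 42  ≤ 44 ✓
(18, 16, 7) → sum 41  ≤ 44 ✓
(16, 7, 6) → sum 29  ≤ 44 ✓
(7, 6, 19) → sum 32  ≤ 44 ✓
(6, 19, 17) → sum 42  ≤ 44 ✓
(19, 17, 16) → sum 52
(17, 16, 16) → sum 49
19 windows satisfy the condition.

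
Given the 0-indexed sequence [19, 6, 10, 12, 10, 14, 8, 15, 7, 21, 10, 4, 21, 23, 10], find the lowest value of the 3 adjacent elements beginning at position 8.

Elements at indices 8..10: 7, 21, 10
min(7, 21, 10) = 7

7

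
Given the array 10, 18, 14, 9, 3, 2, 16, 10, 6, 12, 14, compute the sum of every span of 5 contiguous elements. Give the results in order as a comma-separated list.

54, 46, 44, 40, 37, 46, 58

Sliding a size-5 window across the 11 values:
[10, 18, 14, 9, 3] → sum 54
[18, 14, 9, 3, 2] → sum 46
[14, 9, 3, 2, 16] → sum 44
[9, 3, 2, 16, 10] → sum 40
[3, 2, 16, 10, 6] → sum 37
[2, 16, 10, 6, 12] → sum 46
[16, 10, 6, 12, 14] → sum 58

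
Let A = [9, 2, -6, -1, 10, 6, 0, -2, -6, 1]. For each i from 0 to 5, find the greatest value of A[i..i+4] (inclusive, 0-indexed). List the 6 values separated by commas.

10, 10, 10, 10, 10, 6

Sliding a size-5 window across the 10 values:
(9, 2, -6, -1, 10) → max 10
(2, -6, -1, 10, 6) → max 10
(-6, -1, 10, 6, 0) → max 10
(-1, 10, 6, 0, -2) → max 10
(10, 6, 0, -2, -6) → max 10
(6, 0, -2, -6, 1) → max 6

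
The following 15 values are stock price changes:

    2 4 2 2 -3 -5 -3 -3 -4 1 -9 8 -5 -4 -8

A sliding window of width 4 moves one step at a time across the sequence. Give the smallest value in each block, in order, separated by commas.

2, -3, -5, -5, -5, -5, -4, -9, -9, -9, -9, -8

2 4 2 2 → min 2
4 2 2 -3 → min -3
2 2 -3 -5 → min -5
2 -3 -5 -3 → min -5
-3 -5 -3 -3 → min -5
-5 -3 -3 -4 → min -5
-3 -3 -4 1 → min -4
-3 -4 1 -9 → min -9
-4 1 -9 8 → min -9
1 -9 8 -5 → min -9
-9 8 -5 -4 → min -9
8 -5 -4 -8 → min -8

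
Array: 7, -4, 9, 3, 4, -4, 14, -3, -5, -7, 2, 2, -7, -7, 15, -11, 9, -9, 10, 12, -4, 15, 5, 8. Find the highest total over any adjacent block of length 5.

38

Window sums for each of the 20 positions:
[7, -4, 9, 3, 4] → sum 19
[-4, 9, 3, 4, -4] → sum 8
[9, 3, 4, -4, 14] → sum 26
[3, 4, -4, 14, -3] → sum 14
[4, -4, 14, -3, -5] → sum 6
[-4, 14, -3, -5, -7] → sum -5
[14, -3, -5, -7, 2] → sum 1
[-3, -5, -7, 2, 2] → sum -11
[-5, -7, 2, 2, -7] → sum -15
[-7, 2, 2, -7, -7] → sum -17
[2, 2, -7, -7, 15] → sum 5
[2, -7, -7, 15, -11] → sum -8
[-7, -7, 15, -11, 9] → sum -1
[-7, 15, -11, 9, -9] → sum -3
[15, -11, 9, -9, 10] → sum 14
[-11, 9, -9, 10, 12] → sum 11
[9, -9, 10, 12, -4] → sum 18
[-9, 10, 12, -4, 15] → sum 24
[10, 12, -4, 15, 5] → sum 38
[12, -4, 15, 5, 8] → sum 36
Highest of these is 38.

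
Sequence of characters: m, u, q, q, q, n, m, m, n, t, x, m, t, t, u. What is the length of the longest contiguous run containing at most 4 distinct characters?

9

[m] 1 distinct, len 1
[m, u] 2 distinct, len 2
[m, u, q] 3 distinct, len 3
[m, u, q, q] 3 distinct, len 4
[m, u, q, q, q] 3 distinct, len 5
[m, u, q, q, q, n] 4 distinct, len 6
[m, u, q, q, q, n, m] 4 distinct, len 7
[m, u, q, q, q, n, m, m] 4 distinct, len 8
[m, u, q, q, q, n, m, m, n] 4 distinct, len 9
[q, q, q, n, m, m, n, t] 4 distinct, len 8
[n, m, m, n, t, x] 4 distinct, len 6
[n, m, m, n, t, x, m] 4 distinct, len 7
[n, m, m, n, t, x, m, t] 4 distinct, len 8
[n, m, m, n, t, x, m, t, t] 4 distinct, len 9
[t, x, m, t, t, u] 4 distinct, len 6
Longest length with ≤4 distinct: 9.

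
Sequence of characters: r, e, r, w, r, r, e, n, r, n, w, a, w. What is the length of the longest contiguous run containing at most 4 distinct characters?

11

Extend right; when distinct count exceeds 4, shrink from the left:
add r: window [r] (1 distinct), len 1
add e: window [r, e] (2 distinct), len 2
add r: window [r, e, r] (2 distinct), len 3
add w: window [r, e, r, w] (3 distinct), len 4
add r: window [r, e, r, w, r] (3 distinct), len 5
add r: window [r, e, r, w, r, r] (3 distinct), len 6
add e: window [r, e, r, w, r, r, e] (3 distinct), len 7
add n: window [r, e, r, w, r, r, e, n] (4 distinct), len 8
add r: window [r, e, r, w, r, r, e, n, r] (4 distinct), len 9
add n: window [r, e, r, w, r, r, e, n, r, n] (4 distinct), len 10
add w: window [r, e, r, w, r, r, e, n, r, n, w] (4 distinct), len 11
add a: window [n, r, n, w, a] (4 distinct), len 5
add w: window [n, r, n, w, a, w] (4 distinct), len 6
Longest length with ≤4 distinct: 11.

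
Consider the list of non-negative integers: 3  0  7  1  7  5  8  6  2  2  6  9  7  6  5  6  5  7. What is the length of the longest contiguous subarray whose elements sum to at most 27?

6

Extend to the right; shrink from the left whenever the sum exceeds 27:
→ 3: sum 3, len 1
→ 0: sum 3, len 2
→ 7: sum 10, len 3
→ 1: sum 11, len 4
→ 7: sum 18, len 5
→ 5: sum 23, len 6
→ 8 (dropped 3, 0, 7): sum 21, len 4
→ 6: sum 27, len 5
→ 2 (dropped 1, 7): sum 21, len 4
→ 2: sum 23, len 5
→ 6 (dropped 5): sum 24, len 5
→ 9 (dropped 8): sum 25, len 5
→ 7 (dropped 6): sum 26, len 5
→ 6 (dropped 2, 2, 6): sum 22, len 3
→ 5: sum 27, len 4
→ 6 (dropped 9): sum 24, len 4
→ 5 (dropped 7): sum 22, len 4
→ 7 (dropped 6): sum 23, len 4
Longest length seen: 6.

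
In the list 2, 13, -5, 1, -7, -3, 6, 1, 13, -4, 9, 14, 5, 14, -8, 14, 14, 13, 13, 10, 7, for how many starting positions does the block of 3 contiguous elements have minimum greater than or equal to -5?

[2, 13, -5] → min -5  ≥ -5 ✓
[13, -5, 1] → min -5  ≥ -5 ✓
[-5, 1, -7] → min -7
[1, -7, -3] → min -7
[-7, -3, 6] → min -7
[-3, 6, 1] → min -3  ≥ -5 ✓
[6, 1, 13] → min 1  ≥ -5 ✓
[1, 13, -4] → min -4  ≥ -5 ✓
[13, -4, 9] → min -4  ≥ -5 ✓
[-4, 9, 14] → min -4  ≥ -5 ✓
[9, 14, 5] → min 5  ≥ -5 ✓
[14, 5, 14] → min 5  ≥ -5 ✓
[5, 14, -8] → min -8
[14, -8, 14] → min -8
[-8, 14, 14] → min -8
[14, 14, 13] → min 13  ≥ -5 ✓
[14, 13, 13] → min 13  ≥ -5 ✓
[13, 13, 10] → min 10  ≥ -5 ✓
[13, 10, 7] → min 7  ≥ -5 ✓
13 windows satisfy the condition.

13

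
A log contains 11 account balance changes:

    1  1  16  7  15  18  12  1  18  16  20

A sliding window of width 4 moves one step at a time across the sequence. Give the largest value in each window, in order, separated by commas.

[1, 1, 16, 7] → max 16
[1, 16, 7, 15] → max 16
[16, 7, 15, 18] → max 18
[7, 15, 18, 12] → max 18
[15, 18, 12, 1] → max 18
[18, 12, 1, 18] → max 18
[12, 1, 18, 16] → max 18
[1, 18, 16, 20] → max 20

16, 16, 18, 18, 18, 18, 18, 20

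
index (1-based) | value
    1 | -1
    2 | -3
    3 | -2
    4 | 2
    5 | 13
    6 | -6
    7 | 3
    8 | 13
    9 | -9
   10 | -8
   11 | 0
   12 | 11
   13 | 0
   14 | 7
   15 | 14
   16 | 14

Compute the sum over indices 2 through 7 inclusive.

7

Elements at indices 2..7: -3, -2, 2, 13, -6, 3
sum(-3, -2, 2, 13, -6, 3) = 7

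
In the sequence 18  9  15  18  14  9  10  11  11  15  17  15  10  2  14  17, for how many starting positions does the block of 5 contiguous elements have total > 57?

18 9 15 18 14 → sum 74  > 57 ✓
9 15 18 14 9 → sum 65  > 57 ✓
15 18 14 9 10 → sum 66  > 57 ✓
18 14 9 10 11 → sum 62  > 57 ✓
14 9 10 11 11 → sum 55
9 10 11 11 15 → sum 56
10 11 11 15 17 → sum 64  > 57 ✓
11 11 15 17 15 → sum 69  > 57 ✓
11 15 17 15 10 → sum 68  > 57 ✓
15 17 15 10 2 → sum 59  > 57 ✓
17 15 10 2 14 → sum 58  > 57 ✓
15 10 2 14 17 → sum 58  > 57 ✓
10 windows satisfy the condition.

10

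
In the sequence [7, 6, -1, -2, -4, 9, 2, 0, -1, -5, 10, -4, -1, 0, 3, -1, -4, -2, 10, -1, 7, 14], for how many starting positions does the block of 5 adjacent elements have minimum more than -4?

1

[7, 6, -1, -2, -4] → min -4
[6, -1, -2, -4, 9] → min -4
[-1, -2, -4, 9, 2] → min -4
[-2, -4, 9, 2, 0] → min -4
[-4, 9, 2, 0, -1] → min -4
[9, 2, 0, -1, -5] → min -5
[2, 0, -1, -5, 10] → min -5
[0, -1, -5, 10, -4] → min -5
[-1, -5, 10, -4, -1] → min -5
[-5, 10, -4, -1, 0] → min -5
[10, -4, -1, 0, 3] → min -4
[-4, -1, 0, 3, -1] → min -4
[-1, 0, 3, -1, -4] → min -4
[0, 3, -1, -4, -2] → min -4
[3, -1, -4, -2, 10] → min -4
[-1, -4, -2, 10, -1] → min -4
[-4, -2, 10, -1, 7] → min -4
[-2, 10, -1, 7, 14] → min -2  > -4 ✓
1 window satisfy the condition.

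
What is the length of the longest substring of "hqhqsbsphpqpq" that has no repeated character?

4

add h: [h] len 1
add q: [h, q] len 2
add h (repeat h, move left end past it): [q, h] len 2
add q (repeat q, move left end past it): [h, q] len 2
add s: [h, q, s] len 3
add b: [h, q, s, b] len 4
add s (repeat s, move left end past it): [b, s] len 2
add p: [b, s, p] len 3
add h: [b, s, p, h] len 4
add p (repeat p, move left end past it): [h, p] len 2
add q: [h, p, q] len 3
add p (repeat p, move left end past it): [q, p] len 2
add q (repeat q, move left end past it): [p, q] len 2
Longest all-distinct length: 4.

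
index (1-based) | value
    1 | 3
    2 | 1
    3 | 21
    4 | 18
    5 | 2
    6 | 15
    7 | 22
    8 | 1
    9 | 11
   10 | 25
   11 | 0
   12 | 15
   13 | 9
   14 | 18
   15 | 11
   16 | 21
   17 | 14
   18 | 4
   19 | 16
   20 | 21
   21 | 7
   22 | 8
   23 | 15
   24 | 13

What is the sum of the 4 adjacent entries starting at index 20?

Elements at indices 20..23: 21, 7, 8, 15
sum(21, 7, 8, 15) = 51

51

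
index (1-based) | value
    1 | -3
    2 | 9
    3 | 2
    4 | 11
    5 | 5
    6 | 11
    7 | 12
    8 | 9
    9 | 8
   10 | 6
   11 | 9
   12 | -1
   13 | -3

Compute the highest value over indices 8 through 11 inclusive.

9

Elements at indices 8..11: 9, 8, 6, 9
max(9, 8, 6, 9) = 9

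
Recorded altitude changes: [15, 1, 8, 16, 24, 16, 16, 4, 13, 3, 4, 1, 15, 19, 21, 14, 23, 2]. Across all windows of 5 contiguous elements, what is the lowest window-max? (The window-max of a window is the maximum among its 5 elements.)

(15, 1, 8, 16, 24) → max 24
(1, 8, 16, 24, 16) → max 24
(8, 16, 24, 16, 16) → max 24
(16, 24, 16, 16, 4) → max 24
(24, 16, 16, 4, 13) → max 24
(16, 16, 4, 13, 3) → max 16
(16, 4, 13, 3, 4) → max 16
(4, 13, 3, 4, 1) → max 13
(13, 3, 4, 1, 15) → max 15
(3, 4, 1, 15, 19) → max 19
(4, 1, 15, 19, 21) → max 21
(1, 15, 19, 21, 14) → max 21
(15, 19, 21, 14, 23) → max 23
(19, 21, 14, 23, 2) → max 23
Lowest of these is 13.

13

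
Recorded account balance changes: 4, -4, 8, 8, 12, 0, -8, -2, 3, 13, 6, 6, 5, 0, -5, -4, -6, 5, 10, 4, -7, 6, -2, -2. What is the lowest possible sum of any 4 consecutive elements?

-15

[4, -4, 8, 8] → sum 16
[-4, 8, 8, 12] → sum 24
[8, 8, 12, 0] → sum 28
[8, 12, 0, -8] → sum 12
[12, 0, -8, -2] → sum 2
[0, -8, -2, 3] → sum -7
[-8, -2, 3, 13] → sum 6
[-2, 3, 13, 6] → sum 20
[3, 13, 6, 6] → sum 28
[13, 6, 6, 5] → sum 30
[6, 6, 5, 0] → sum 17
[6, 5, 0, -5] → sum 6
[5, 0, -5, -4] → sum -4
[0, -5, -4, -6] → sum -15
[-5, -4, -6, 5] → sum -10
[-4, -6, 5, 10] → sum 5
[-6, 5, 10, 4] → sum 13
[5, 10, 4, -7] → sum 12
[10, 4, -7, 6] → sum 13
[4, -7, 6, -2] → sum 1
[-7, 6, -2, -2] → sum -5
Lowest of these is -15.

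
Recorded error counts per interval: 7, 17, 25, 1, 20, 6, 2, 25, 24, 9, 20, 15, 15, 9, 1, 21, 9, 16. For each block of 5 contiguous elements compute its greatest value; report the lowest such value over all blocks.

Each size-5 window and its max:
7 17 25 1 20 → max 25
17 25 1 20 6 → max 25
25 1 20 6 2 → max 25
1 20 6 2 25 → max 25
20 6 2 25 24 → max 25
6 2 25 24 9 → max 25
2 25 24 9 20 → max 25
25 24 9 20 15 → max 25
24 9 20 15 15 → max 24
9 20 15 15 9 → max 20
20 15 15 9 1 → max 20
15 15 9 1 21 → max 21
15 9 1 21 9 → max 21
9 1 21 9 16 → max 21
Lowest of these is 20.

20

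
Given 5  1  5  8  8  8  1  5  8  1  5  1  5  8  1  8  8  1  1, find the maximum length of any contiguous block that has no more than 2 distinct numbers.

6

add 5: window [5] (1 distinct), len 1
add 1: window [5, 1] (2 distinct), len 2
add 5: window [5, 1, 5] (2 distinct), len 3
add 8: window [5, 8] (2 distinct), len 2
add 8: window [5, 8, 8] (2 distinct), len 3
add 8: window [5, 8, 8, 8] (2 distinct), len 4
add 1: window [8, 8, 8, 1] (2 distinct), len 4
add 5: window [1, 5] (2 distinct), len 2
add 8: window [5, 8] (2 distinct), len 2
add 1: window [8, 1] (2 distinct), len 2
add 5: window [1, 5] (2 distinct), len 2
add 1: window [1, 5, 1] (2 distinct), len 3
add 5: window [1, 5, 1, 5] (2 distinct), len 4
add 8: window [5, 8] (2 distinct), len 2
add 1: window [8, 1] (2 distinct), len 2
add 8: window [8, 1, 8] (2 distinct), len 3
add 8: window [8, 1, 8, 8] (2 distinct), len 4
add 1: window [8, 1, 8, 8, 1] (2 distinct), len 5
add 1: window [8, 1, 8, 8, 1, 1] (2 distinct), len 6
Longest length with ≤2 distinct: 6.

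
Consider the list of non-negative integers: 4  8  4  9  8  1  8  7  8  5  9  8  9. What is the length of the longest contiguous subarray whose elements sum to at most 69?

Extend to the right; shrink from the left whenever the sum exceeds 69:
→ 4: sum 4, len 1
→ 8: sum 12, len 2
→ 4: sum 16, len 3
→ 9: sum 25, len 4
→ 8: sum 33, len 5
→ 1: sum 34, len 6
→ 8: sum 42, len 7
→ 7: sum 49, len 8
→ 8: sum 57, len 9
→ 5: sum 62, len 10
→ 9 (dropped 4): sum 67, len 10
→ 8 (dropped 8): sum 67, len 10
→ 9 (dropped 4, 9): sum 63, len 9
Longest length seen: 10.

10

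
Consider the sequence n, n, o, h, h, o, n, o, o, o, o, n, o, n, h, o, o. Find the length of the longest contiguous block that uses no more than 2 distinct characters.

[n] 1 distinct, len 1
[n, n] 1 distinct, len 2
[n, n, o] 2 distinct, len 3
[o, h] 2 distinct, len 2
[o, h, h] 2 distinct, len 3
[o, h, h, o] 2 distinct, len 4
[o, n] 2 distinct, len 2
[o, n, o] 2 distinct, len 3
[o, n, o, o] 2 distinct, len 4
[o, n, o, o, o] 2 distinct, len 5
[o, n, o, o, o, o] 2 distinct, len 6
[o, n, o, o, o, o, n] 2 distinct, len 7
[o, n, o, o, o, o, n, o] 2 distinct, len 8
[o, n, o, o, o, o, n, o, n] 2 distinct, len 9
[n, h] 2 distinct, len 2
[h, o] 2 distinct, len 2
[h, o, o] 2 distinct, len 3
Longest length with ≤2 distinct: 9.

9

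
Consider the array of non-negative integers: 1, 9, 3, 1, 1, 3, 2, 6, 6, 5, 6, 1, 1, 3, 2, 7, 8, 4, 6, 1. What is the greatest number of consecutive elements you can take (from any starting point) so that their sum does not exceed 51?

15

Extend to the right; shrink from the left whenever the sum exceeds 51:
[1] sum 1 len 1
[1, 9] sum 10 len 2
[1, 9, 3] sum 13 len 3
[1, 9, 3, 1] sum 14 len 4
[1, 9, 3, 1, 1] sum 15 len 5
[1, 9, 3, 1, 1, 3] sum 18 len 6
[1, 9, 3, 1, 1, 3, 2] sum 20 len 7
[1, 9, 3, 1, 1, 3, 2, 6] sum 26 len 8
[1, 9, 3, 1, 1, 3, 2, 6, 6] sum 32 len 9
[1, 9, 3, 1, 1, 3, 2, 6, 6, 5] sum 37 len 10
[1, 9, 3, 1, 1, 3, 2, 6, 6, 5, 6] sum 43 len 11
[1, 9, 3, 1, 1, 3, 2, 6, 6, 5, 6, 1] sum 44 len 12
[1, 9, 3, 1, 1, 3, 2, 6, 6, 5, 6, 1, 1] sum 45 len 13
[1, 9, 3, 1, 1, 3, 2, 6, 6, 5, 6, 1, 1, 3] sum 48 len 14
[1, 9, 3, 1, 1, 3, 2, 6, 6, 5, 6, 1, 1, 3, 2] sum 50 len 15
[3, 1, 1, 3, 2, 6, 6, 5, 6, 1, 1, 3, 2, 7] sum 47 len 14
[1, 3, 2, 6, 6, 5, 6, 1, 1, 3, 2, 7, 8] sum 51 len 13
[2, 6, 6, 5, 6, 1, 1, 3, 2, 7, 8, 4] sum 51 len 12
[6, 5, 6, 1, 1, 3, 2, 7, 8, 4, 6] sum 49 len 11
[6, 5, 6, 1, 1, 3, 2, 7, 8, 4, 6, 1] sum 50 len 12
Longest length seen: 15.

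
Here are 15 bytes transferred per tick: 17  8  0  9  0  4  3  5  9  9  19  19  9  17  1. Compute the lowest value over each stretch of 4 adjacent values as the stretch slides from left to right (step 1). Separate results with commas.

0, 0, 0, 0, 0, 3, 3, 5, 9, 9, 9, 1

Sliding a size-4 window across the 15 values:
(17, 8, 0, 9) → min 0
(8, 0, 9, 0) → min 0
(0, 9, 0, 4) → min 0
(9, 0, 4, 3) → min 0
(0, 4, 3, 5) → min 0
(4, 3, 5, 9) → min 3
(3, 5, 9, 9) → min 3
(5, 9, 9, 19) → min 5
(9, 9, 19, 19) → min 9
(9, 19, 19, 9) → min 9
(19, 19, 9, 17) → min 9
(19, 9, 17, 1) → min 1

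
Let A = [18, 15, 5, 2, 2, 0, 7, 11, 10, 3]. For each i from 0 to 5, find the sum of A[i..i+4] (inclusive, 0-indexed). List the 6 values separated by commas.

[18, 15, 5, 2, 2] → sum 42
[15, 5, 2, 2, 0] → sum 24
[5, 2, 2, 0, 7] → sum 16
[2, 2, 0, 7, 11] → sum 22
[2, 0, 7, 11, 10] → sum 30
[0, 7, 11, 10, 3] → sum 31

42, 24, 16, 22, 30, 31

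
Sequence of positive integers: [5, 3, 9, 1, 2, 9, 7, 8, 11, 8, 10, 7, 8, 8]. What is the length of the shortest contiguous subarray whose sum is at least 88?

Extend right; whenever the sum reaches 88, record the length and shrink from the left:
add 5: running sum 5 < 88
add 3: running sum 8 < 88
add 9: running sum 17 < 88
add 1: running sum 18 < 88
add 2: running sum 20 < 88
add 9: running sum 29 < 88
add 7: running sum 36 < 88
add 8: running sum 44 < 88
add 11: running sum 55 < 88
add 8: running sum 63 < 88
add 10: running sum 73 < 88
add 7: running sum 80 < 88
add 8: shortest ending here [5, 3, 9, 1, 2, 9, 7, 8, 11, 8, 10, 7, 8] sum 88, len 13
add 8: shortest ending here [9, 1, 2, 9, 7, 8, 11, 8, 10, 7, 8, 8] sum 88, len 12
Shortest qualifying length: 12.

12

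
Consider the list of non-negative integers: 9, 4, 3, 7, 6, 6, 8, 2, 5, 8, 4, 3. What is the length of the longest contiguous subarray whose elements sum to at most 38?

7

add 9: [9] sum 9, len 1
add 4: [9, 4] sum 13, len 2
add 3: [9, 4, 3] sum 16, len 3
add 7: [9, 4, 3, 7] sum 23, len 4
add 6: [9, 4, 3, 7, 6] sum 29, len 5
add 6: [9, 4, 3, 7, 6, 6] sum 35, len 6
add 8: [4, 3, 7, 6, 6, 8] sum 34, len 6
add 2: [4, 3, 7, 6, 6, 8, 2] sum 36, len 7
add 5: [3, 7, 6, 6, 8, 2, 5] sum 37, len 7
add 8: [6, 6, 8, 2, 5, 8] sum 35, len 6
add 4: [6, 8, 2, 5, 8, 4] sum 33, len 6
add 3: [6, 8, 2, 5, 8, 4, 3] sum 36, len 7
Longest length seen: 7.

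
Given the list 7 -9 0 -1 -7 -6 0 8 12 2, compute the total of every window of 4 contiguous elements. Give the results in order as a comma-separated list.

-3, -17, -14, -14, -5, 14, 22

Sliding a size-4 window across the 10 values:
(7, -9, 0, -1) → sum -3
(-9, 0, -1, -7) → sum -17
(0, -1, -7, -6) → sum -14
(-1, -7, -6, 0) → sum -14
(-7, -6, 0, 8) → sum -5
(-6, 0, 8, 12) → sum 14
(0, 8, 12, 2) → sum 22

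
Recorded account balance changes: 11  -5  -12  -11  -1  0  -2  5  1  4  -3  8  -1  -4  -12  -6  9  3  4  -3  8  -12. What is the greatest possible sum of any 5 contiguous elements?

[11, -5, -12, -11, -1] → sum -18
[-5, -12, -11, -1, 0] → sum -29
[-12, -11, -1, 0, -2] → sum -26
[-11, -1, 0, -2, 5] → sum -9
[-1, 0, -2, 5, 1] → sum 3
[0, -2, 5, 1, 4] → sum 8
[-2, 5, 1, 4, -3] → sum 5
[5, 1, 4, -3, 8] → sum 15
[1, 4, -3, 8, -1] → sum 9
[4, -3, 8, -1, -4] → sum 4
[-3, 8, -1, -4, -12] → sum -12
[8, -1, -4, -12, -6] → sum -15
[-1, -4, -12, -6, 9] → sum -14
[-4, -12, -6, 9, 3] → sum -10
[-12, -6, 9, 3, 4] → sum -2
[-6, 9, 3, 4, -3] → sum 7
[9, 3, 4, -3, 8] → sum 21
[3, 4, -3, 8, -12] → sum 0
Greatest of these is 21.

21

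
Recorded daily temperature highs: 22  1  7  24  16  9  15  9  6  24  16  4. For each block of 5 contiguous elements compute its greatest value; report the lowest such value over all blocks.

Each size-5 window and its max:
22 1 7 24 16 → max 24
1 7 24 16 9 → max 24
7 24 16 9 15 → max 24
24 16 9 15 9 → max 24
16 9 15 9 6 → max 16
9 15 9 6 24 → max 24
15 9 6 24 16 → max 24
9 6 24 16 4 → max 24
Lowest of these is 16.

16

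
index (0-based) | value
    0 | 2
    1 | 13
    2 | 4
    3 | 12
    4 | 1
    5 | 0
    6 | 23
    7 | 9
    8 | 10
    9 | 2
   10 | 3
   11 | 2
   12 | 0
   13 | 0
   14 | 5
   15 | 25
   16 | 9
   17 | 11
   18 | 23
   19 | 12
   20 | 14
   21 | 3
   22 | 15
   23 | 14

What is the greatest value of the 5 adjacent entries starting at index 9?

3

Elements at indices 9..13: 2, 3, 2, 0, 0
max(2, 3, 2, 0, 0) = 3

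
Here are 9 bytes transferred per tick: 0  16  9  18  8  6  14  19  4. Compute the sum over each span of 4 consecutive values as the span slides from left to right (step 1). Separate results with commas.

(0, 16, 9, 18) → sum 43
(16, 9, 18, 8) → sum 51
(9, 18, 8, 6) → sum 41
(18, 8, 6, 14) → sum 46
(8, 6, 14, 19) → sum 47
(6, 14, 19, 4) → sum 43

43, 51, 41, 46, 47, 43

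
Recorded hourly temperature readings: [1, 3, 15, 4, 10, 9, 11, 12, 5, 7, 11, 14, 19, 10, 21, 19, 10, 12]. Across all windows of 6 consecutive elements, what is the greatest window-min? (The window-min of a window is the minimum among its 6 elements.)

[1, 3, 15, 4, 10, 9] → min 1
[3, 15, 4, 10, 9, 11] → min 3
[15, 4, 10, 9, 11, 12] → min 4
[4, 10, 9, 11, 12, 5] → min 4
[10, 9, 11, 12, 5, 7] → min 5
[9, 11, 12, 5, 7, 11] → min 5
[11, 12, 5, 7, 11, 14] → min 5
[12, 5, 7, 11, 14, 19] → min 5
[5, 7, 11, 14, 19, 10] → min 5
[7, 11, 14, 19, 10, 21] → min 7
[11, 14, 19, 10, 21, 19] → min 10
[14, 19, 10, 21, 19, 10] → min 10
[19, 10, 21, 19, 10, 12] → min 10
Greatest of these is 10.

10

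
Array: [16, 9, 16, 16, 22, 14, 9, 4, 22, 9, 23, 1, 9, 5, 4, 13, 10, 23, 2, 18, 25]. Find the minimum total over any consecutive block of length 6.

16 9 16 16 22 14 → sum 93
9 16 16 22 14 9 → sum 86
16 16 22 14 9 4 → sum 81
16 22 14 9 4 22 → sum 87
22 14 9 4 22 9 → sum 80
14 9 4 22 9 23 → sum 81
9 4 22 9 23 1 → sum 68
4 22 9 23 1 9 → sum 68
22 9 23 1 9 5 → sum 69
9 23 1 9 5 4 → sum 51
23 1 9 5 4 13 → sum 55
1 9 5 4 13 10 → sum 42
9 5 4 13 10 23 → sum 64
5 4 13 10 23 2 → sum 57
4 13 10 23 2 18 → sum 70
13 10 23 2 18 25 → sum 91
Minimum of these is 42.

42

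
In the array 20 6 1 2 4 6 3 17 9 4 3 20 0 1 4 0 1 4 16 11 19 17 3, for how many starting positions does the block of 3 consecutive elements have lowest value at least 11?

(20, 6, 1) → min 1
(6, 1, 2) → min 1
(1, 2, 4) → min 1
(2, 4, 6) → min 2
(4, 6, 3) → min 3
(6, 3, 17) → min 3
(3, 17, 9) → min 3
(17, 9, 4) → min 4
(9, 4, 3) → min 3
(4, 3, 20) → min 3
(3, 20, 0) → min 0
(20, 0, 1) → min 0
(0, 1, 4) → min 0
(1, 4, 0) → min 0
(4, 0, 1) → min 0
(0, 1, 4) → min 0
(1, 4, 16) → min 1
(4, 16, 11) → min 4
(16, 11, 19) → min 11  ≥ 11 ✓
(11, 19, 17) → min 11  ≥ 11 ✓
(19, 17, 3) → min 3
2 windows satisfy the condition.

2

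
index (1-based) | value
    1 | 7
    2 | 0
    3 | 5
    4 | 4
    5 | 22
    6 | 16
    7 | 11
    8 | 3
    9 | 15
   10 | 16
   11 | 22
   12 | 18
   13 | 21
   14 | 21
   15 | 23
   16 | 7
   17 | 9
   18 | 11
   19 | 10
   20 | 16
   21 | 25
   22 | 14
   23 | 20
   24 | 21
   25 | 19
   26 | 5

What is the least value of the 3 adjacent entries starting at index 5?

Elements at indices 5..7: 22, 16, 11
min(22, 16, 11) = 11

11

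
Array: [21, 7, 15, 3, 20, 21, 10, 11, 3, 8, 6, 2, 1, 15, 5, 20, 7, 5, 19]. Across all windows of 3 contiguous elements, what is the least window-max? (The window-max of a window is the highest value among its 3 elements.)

6

Each size-3 window and its max:
(21, 7, 15) → max 21
(7, 15, 3) → max 15
(15, 3, 20) → max 20
(3, 20, 21) → max 21
(20, 21, 10) → max 21
(21, 10, 11) → max 21
(10, 11, 3) → max 11
(11, 3, 8) → max 11
(3, 8, 6) → max 8
(8, 6, 2) → max 8
(6, 2, 1) → max 6
(2, 1, 15) → max 15
(1, 15, 5) → max 15
(15, 5, 20) → max 20
(5, 20, 7) → max 20
(20, 7, 5) → max 20
(7, 5, 19) → max 19
Least of these is 6.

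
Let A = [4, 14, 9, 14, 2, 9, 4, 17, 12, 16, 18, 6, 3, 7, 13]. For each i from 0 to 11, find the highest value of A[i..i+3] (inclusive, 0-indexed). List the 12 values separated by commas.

14, 14, 14, 14, 17, 17, 17, 18, 18, 18, 18, 13

Sliding a size-4 window across the 15 values:
4 14 9 14 → max 14
14 9 14 2 → max 14
9 14 2 9 → max 14
14 2 9 4 → max 14
2 9 4 17 → max 17
9 4 17 12 → max 17
4 17 12 16 → max 17
17 12 16 18 → max 18
12 16 18 6 → max 18
16 18 6 3 → max 18
18 6 3 7 → max 18
6 3 7 13 → max 13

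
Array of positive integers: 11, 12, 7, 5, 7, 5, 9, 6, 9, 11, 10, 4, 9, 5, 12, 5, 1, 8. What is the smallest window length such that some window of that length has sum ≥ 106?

Extend right; whenever the sum reaches 106, record the length and shrink from the left:
add 11: running sum 11 < 106
add 12: running sum 23 < 106
add 7: running sum 30 < 106
add 5: running sum 35 < 106
add 7: running sum 42 < 106
add 5: running sum 47 < 106
add 9: running sum 56 < 106
add 6: running sum 62 < 106
add 9: running sum 71 < 106
add 11: running sum 82 < 106
add 10: running sum 92 < 106
add 4: running sum 96 < 106
add 9: running sum 105 < 106
end 13: [11, 12, 7, 5, 7, 5, 9, 6, 9, 11, 10, 4, 9, 5] sum 110, len 14
end 14: [12, 7, 5, 7, 5, 9, 6, 9, 11, 10, 4, 9, 5, 12] sum 111, len 14
end 15: [12, 7, 5, 7, 5, 9, 6, 9, 11, 10, 4, 9, 5, 12, 5] sum 116, len 15
end 16: [12, 7, 5, 7, 5, 9, 6, 9, 11, 10, 4, 9, 5, 12, 5, 1] sum 117, len 16
end 17: [5, 7, 5, 9, 6, 9, 11, 10, 4, 9, 5, 12, 5, 1, 8] sum 106, len 15
Shortest qualifying length: 14.

14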